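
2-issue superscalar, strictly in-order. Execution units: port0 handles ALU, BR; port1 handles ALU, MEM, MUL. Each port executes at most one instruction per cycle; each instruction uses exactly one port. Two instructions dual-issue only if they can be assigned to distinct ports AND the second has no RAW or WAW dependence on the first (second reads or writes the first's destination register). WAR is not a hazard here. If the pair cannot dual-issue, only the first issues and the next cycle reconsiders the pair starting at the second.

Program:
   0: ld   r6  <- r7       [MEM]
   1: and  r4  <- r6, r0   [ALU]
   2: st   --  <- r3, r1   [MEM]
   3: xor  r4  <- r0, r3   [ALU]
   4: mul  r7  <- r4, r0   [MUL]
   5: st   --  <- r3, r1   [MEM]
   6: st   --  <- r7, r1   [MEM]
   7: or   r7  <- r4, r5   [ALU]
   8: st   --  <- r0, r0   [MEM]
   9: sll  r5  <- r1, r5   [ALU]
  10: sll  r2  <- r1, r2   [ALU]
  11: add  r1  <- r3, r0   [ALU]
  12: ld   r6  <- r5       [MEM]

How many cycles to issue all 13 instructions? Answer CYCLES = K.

#0 head=0: ld.MEM i0 RAW r6
#1 head=1: and.ALU+st.MEM i1/i2 dual
#2 head=3: xor.ALU i3 RAW r4
#3 head=4: mul.MUL i4 no-port MUL/MEM
#4 head=5: st.MEM i5 no-port MEM/MEM
#5 head=6: st.MEM+or.ALU i6/i7 dual
#6 head=8: st.MEM+sll.ALU i8/i9 dual
#7 head=10: sll.ALU+add.ALU i10/i11 dual
#8 head=12: ld.MEM i12 tail

CYCLES = 9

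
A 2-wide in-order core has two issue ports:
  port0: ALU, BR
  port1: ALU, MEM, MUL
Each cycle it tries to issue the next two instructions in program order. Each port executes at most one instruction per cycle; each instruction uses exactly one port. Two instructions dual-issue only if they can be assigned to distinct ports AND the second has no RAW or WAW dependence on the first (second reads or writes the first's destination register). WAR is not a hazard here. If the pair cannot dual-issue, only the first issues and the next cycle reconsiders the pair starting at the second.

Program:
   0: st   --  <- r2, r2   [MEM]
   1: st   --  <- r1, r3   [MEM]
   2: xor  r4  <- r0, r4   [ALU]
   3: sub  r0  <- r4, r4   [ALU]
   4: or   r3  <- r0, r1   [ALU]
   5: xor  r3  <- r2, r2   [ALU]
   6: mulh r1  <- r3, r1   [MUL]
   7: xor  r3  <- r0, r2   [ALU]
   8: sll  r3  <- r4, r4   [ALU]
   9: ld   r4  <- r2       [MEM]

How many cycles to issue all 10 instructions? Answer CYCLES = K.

0. st @i0  | no-port MEM/MEM
1. st/xor @i1&i2  | 2-wide
2. sub @i3  | RAW r0
3. or @i4  | WAW r3
4. xor @i5  | RAW r3
5. mulh/xor @i6&i7  | 2-wide
6. sll/ld @i8&i9  | 2-wide

CYCLES = 7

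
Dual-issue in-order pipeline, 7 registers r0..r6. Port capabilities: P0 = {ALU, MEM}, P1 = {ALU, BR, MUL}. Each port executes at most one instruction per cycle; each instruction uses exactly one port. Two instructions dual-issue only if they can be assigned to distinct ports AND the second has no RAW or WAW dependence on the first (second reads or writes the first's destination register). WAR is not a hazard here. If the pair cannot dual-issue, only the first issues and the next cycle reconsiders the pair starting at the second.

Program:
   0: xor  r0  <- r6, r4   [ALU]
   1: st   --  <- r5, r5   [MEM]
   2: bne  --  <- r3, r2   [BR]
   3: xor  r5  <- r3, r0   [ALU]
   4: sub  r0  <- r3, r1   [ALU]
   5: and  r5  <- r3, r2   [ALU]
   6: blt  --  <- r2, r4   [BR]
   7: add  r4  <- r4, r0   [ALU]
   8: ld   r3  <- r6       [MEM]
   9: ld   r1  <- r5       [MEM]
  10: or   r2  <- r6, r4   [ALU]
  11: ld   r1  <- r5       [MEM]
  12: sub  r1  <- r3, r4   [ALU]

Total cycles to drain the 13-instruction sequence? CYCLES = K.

CYCLES = 8

[0] i0+i1  xor.ALU st.MEM  -- pair
[1] i2+i3  bne.BR xor.ALU  -- pair
[2] i4+i5  sub.ALU and.ALU  -- pair
[3] i6+i7  blt.BR add.ALU  -- pair
[4] i8  ld.MEM  -- no-port MEM/MEM
[5] i9+i10  ld.MEM or.ALU  -- pair
[6] i11  ld.MEM  -- WAW r1
[7] i12  sub.ALU  -- tail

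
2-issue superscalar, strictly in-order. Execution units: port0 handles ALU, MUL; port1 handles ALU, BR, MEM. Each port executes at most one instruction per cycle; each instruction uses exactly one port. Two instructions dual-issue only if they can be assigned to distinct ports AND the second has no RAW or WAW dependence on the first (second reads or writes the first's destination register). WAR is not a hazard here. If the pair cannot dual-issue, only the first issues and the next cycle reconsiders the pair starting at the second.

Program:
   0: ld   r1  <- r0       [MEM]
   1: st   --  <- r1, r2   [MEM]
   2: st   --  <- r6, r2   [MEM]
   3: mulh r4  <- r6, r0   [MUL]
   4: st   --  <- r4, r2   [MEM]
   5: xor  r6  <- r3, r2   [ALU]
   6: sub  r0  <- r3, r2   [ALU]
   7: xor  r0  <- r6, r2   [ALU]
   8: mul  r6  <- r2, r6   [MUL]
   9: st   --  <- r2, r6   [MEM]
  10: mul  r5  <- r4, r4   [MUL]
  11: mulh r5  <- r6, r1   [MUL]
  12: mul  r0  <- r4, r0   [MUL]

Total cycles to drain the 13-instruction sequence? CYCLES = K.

CYCLES = 9

0. ld.MEM @i0  | no-port MEM/MEM
1. st.MEM @i1  | no-port MEM/MEM
2. st.MEM+mulh.MUL @i2,i3  | pair
3. st.MEM+xor.ALU @i4,i5  | pair
4. sub.ALU @i6  | WAW r0
5. xor.ALU+mul.MUL @i7,i8  | pair
6. st.MEM+mul.MUL @i9,i10  | pair
7. mulh.MUL @i11  | no-port MUL/MUL
8. mul.MUL @i12  | tail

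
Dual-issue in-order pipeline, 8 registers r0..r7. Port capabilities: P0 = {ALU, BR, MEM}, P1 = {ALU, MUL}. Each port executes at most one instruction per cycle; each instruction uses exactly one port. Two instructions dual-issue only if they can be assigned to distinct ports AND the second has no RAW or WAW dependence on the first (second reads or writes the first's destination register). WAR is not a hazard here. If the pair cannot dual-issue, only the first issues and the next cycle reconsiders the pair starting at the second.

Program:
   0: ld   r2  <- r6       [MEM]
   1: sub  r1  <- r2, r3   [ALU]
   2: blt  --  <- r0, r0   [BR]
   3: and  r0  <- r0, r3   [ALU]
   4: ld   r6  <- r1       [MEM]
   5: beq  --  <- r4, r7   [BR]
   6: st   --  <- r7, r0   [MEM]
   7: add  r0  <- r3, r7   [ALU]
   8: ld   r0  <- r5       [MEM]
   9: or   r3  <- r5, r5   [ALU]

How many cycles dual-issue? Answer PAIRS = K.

PAIRS = 4

  cy0 -> i0 (ld) RAW r2
  cy1 -> i1,i2 (sub+blt) 2-wide
  cy2 -> i3,i4 (and+ld) 2-wide
  cy3 -> i5 (beq) no-port BR/MEM
  cy4 -> i6,i7 (st+add) 2-wide
  cy5 -> i8,i9 (ld+or) 2-wide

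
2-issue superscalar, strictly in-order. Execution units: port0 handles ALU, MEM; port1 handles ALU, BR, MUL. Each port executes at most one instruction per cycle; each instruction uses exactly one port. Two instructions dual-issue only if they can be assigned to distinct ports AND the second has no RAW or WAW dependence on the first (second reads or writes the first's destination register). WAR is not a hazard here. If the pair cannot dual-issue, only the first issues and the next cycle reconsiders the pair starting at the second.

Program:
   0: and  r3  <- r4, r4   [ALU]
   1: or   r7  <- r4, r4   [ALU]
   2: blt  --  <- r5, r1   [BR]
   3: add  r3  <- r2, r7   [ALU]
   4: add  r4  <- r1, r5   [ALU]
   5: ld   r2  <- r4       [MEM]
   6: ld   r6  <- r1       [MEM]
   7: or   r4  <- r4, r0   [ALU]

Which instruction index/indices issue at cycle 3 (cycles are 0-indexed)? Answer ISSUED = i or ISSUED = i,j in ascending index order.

ISSUED = 5

c0: i0,i1 and.ALU or.ALU  2-wide
c1: i2,i3 blt.BR add.ALU  2-wide
c2: i4 add.ALU  RAW r4
c3: i5 ld.MEM  no-port MEM/MEM
c4: i6,i7 ld.MEM or.ALU  2-wide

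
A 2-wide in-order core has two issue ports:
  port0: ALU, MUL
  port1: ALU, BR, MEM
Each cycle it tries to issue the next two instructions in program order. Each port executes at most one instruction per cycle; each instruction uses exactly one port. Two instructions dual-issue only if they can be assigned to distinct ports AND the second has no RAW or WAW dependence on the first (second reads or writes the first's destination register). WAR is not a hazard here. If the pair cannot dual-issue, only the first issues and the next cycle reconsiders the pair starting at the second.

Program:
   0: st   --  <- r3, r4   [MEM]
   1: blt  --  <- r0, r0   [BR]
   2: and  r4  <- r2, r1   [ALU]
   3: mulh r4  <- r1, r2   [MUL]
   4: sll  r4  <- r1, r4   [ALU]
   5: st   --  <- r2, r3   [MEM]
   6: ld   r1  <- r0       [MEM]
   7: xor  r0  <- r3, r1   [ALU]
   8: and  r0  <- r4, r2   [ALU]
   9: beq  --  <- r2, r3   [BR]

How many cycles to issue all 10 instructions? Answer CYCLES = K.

c0: i0 st  no-port MEM/BR
c1: i1&i2 blt+and  dual
c2: i3 mulh  RAW+WAW r4
c3: i4&i5 sll+st  dual
c4: i6 ld  RAW r1
c5: i7 xor  WAW r0
c6: i8&i9 and+beq  dual

CYCLES = 7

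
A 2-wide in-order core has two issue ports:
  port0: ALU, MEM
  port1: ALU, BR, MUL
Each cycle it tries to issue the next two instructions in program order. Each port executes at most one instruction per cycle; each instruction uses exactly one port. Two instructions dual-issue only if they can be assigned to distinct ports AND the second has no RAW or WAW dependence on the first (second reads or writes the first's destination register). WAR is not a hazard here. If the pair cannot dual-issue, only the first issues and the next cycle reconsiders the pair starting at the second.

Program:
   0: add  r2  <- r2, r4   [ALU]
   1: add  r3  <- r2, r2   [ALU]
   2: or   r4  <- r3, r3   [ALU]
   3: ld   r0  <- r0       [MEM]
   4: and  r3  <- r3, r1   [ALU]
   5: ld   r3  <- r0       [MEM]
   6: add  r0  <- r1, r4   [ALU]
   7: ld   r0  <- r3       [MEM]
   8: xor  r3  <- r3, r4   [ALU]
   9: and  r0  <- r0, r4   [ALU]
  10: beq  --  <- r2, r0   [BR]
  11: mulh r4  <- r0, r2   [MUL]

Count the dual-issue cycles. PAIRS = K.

PAIRS = 3

c0: i0 add.ALU  RAW r2
c1: i1 add.ALU  RAW r3
c2: i2,i3 or.ALU;ld.MEM  dual
c3: i4 and.ALU  WAW r3
c4: i5,i6 ld.MEM;add.ALU  dual
c5: i7,i8 ld.MEM;xor.ALU  dual
c6: i9 and.ALU  RAW r0
c7: i10 beq.BR  no-port BR/MUL
c8: i11 mulh.MUL  tail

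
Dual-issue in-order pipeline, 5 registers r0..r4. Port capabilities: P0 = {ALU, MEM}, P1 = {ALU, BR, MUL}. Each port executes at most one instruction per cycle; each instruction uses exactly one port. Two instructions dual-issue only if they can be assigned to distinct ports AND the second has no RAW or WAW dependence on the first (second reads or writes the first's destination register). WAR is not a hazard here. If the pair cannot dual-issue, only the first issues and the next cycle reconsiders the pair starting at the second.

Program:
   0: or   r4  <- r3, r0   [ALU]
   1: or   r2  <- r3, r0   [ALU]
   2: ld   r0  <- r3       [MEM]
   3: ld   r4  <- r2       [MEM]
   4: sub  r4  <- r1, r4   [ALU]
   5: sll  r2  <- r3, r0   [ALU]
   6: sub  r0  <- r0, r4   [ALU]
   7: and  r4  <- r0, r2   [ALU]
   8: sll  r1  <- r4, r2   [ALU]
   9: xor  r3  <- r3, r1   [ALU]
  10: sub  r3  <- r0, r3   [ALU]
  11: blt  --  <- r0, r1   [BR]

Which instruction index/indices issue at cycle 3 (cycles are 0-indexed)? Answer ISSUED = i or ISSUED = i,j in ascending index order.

ISSUED = 4,5

  cy0 -> i0,i1 (or;or) 2-wide
  cy1 -> i2 (ld) no-port MEM/MEM
  cy2 -> i3 (ld) RAW+WAW r4
  cy3 -> i4,i5 (sub;sll) 2-wide
  cy4 -> i6 (sub) RAW r0
  cy5 -> i7 (and) RAW r4
  cy6 -> i8 (sll) RAW r1
  cy7 -> i9 (xor) RAW+WAW r3
  cy8 -> i10,i11 (sub;blt) 2-wide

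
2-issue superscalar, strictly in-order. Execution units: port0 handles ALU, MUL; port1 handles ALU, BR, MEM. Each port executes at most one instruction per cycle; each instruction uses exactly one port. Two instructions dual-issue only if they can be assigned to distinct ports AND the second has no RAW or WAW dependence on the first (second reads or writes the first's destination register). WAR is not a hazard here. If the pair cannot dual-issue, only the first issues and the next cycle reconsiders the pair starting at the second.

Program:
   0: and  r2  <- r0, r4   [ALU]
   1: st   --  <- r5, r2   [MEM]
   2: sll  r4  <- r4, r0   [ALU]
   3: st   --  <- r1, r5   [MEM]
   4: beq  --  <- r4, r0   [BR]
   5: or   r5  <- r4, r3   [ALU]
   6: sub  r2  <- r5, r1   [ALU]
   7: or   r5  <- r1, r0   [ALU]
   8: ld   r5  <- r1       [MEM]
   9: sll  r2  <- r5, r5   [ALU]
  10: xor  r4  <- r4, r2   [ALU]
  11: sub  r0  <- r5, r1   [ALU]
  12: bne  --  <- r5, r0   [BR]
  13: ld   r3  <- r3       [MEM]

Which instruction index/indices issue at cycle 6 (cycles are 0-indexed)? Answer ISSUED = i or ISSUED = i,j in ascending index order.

c0: i0 and  RAW r2
c1: i1,i2 st;sll  dual
c2: i3 st  no-port MEM/BR
c3: i4,i5 beq;or  dual
c4: i6,i7 sub;or  dual
c5: i8 ld  RAW r5
c6: i9 sll  RAW r2
c7: i10,i11 xor;sub  dual
c8: i12 bne  no-port BR/MEM
c9: i13 ld  tail

ISSUED = 9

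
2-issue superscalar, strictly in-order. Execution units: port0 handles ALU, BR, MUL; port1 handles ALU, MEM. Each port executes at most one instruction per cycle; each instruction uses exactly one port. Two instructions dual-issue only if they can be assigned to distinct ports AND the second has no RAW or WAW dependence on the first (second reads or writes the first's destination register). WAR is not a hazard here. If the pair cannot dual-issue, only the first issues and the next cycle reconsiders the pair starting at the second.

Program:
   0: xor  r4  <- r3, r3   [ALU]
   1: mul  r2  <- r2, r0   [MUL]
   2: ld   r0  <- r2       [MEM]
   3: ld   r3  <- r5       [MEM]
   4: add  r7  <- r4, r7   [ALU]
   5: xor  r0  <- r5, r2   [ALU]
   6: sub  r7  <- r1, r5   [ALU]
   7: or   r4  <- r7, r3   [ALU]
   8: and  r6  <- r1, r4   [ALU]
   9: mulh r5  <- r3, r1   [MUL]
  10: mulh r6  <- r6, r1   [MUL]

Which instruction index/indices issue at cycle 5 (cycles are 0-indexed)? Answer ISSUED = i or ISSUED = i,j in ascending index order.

ISSUED = 8,9

[0] i0+i1  xor+mul  -- 2-wide
[1] i2  ld  -- no-port MEM/MEM
[2] i3+i4  ld+add  -- 2-wide
[3] i5+i6  xor+sub  -- 2-wide
[4] i7  or  -- RAW r4
[5] i8+i9  and+mulh  -- 2-wide
[6] i10  mulh  -- tail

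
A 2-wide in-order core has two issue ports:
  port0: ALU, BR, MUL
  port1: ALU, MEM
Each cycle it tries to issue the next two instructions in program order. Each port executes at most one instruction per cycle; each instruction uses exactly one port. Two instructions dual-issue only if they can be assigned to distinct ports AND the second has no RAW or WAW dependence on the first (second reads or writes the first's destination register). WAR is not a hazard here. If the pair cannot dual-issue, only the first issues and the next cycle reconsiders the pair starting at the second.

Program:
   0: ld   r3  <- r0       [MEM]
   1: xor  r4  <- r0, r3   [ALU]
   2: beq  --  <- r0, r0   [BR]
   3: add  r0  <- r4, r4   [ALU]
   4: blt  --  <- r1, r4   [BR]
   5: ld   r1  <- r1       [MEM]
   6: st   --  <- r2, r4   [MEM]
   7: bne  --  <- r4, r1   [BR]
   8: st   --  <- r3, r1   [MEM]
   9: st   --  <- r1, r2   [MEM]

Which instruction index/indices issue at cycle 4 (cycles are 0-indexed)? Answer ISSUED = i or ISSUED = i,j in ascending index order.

#0 head=0: ld.MEM i0 RAW r3
#1 head=1: xor.ALU+beq.BR i1/i2 2-wide
#2 head=3: add.ALU+blt.BR i3/i4 2-wide
#3 head=5: ld.MEM i5 no-port MEM/MEM
#4 head=6: st.MEM+bne.BR i6/i7 2-wide
#5 head=8: st.MEM i8 no-port MEM/MEM
#6 head=9: st.MEM i9 tail

ISSUED = 6,7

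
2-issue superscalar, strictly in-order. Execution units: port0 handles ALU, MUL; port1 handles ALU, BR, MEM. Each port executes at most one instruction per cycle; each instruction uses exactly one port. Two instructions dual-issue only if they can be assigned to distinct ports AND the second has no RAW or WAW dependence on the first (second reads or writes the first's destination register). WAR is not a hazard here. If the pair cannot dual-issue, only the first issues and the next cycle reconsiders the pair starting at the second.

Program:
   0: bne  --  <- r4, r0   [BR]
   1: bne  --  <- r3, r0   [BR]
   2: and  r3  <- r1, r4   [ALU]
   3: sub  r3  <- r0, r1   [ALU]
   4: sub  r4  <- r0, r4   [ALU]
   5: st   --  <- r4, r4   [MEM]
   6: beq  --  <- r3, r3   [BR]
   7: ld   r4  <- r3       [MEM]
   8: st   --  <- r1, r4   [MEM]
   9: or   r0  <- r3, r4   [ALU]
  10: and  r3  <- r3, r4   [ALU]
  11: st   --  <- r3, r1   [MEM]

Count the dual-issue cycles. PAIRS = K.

#0 head=0: bne.BR i0 no-port BR/BR
#1 head=1: bne.BR+and.ALU i1+i2 dual
#2 head=3: sub.ALU+sub.ALU i3+i4 dual
#3 head=5: st.MEM i5 no-port MEM/BR
#4 head=6: beq.BR i6 no-port BR/MEM
#5 head=7: ld.MEM i7 no-port MEM/MEM
#6 head=8: st.MEM+or.ALU i8+i9 dual
#7 head=10: and.ALU i10 RAW r3
#8 head=11: st.MEM i11 tail

PAIRS = 3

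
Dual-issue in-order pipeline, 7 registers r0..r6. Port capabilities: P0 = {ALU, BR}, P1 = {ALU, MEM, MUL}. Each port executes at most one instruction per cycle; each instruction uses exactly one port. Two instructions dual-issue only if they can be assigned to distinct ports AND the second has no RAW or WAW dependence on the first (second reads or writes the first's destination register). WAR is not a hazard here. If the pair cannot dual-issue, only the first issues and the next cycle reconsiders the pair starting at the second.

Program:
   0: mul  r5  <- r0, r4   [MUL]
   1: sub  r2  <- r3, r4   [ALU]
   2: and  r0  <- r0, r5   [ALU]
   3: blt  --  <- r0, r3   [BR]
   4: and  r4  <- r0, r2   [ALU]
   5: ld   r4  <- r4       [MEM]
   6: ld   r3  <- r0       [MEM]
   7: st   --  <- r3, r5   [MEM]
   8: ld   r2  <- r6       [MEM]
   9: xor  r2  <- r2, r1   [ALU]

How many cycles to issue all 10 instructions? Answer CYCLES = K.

CYCLES = 8

  cy0 -> i0&i1 (mul sub) pair
  cy1 -> i2 (and) RAW r0
  cy2 -> i3&i4 (blt and) pair
  cy3 -> i5 (ld) no-port MEM/MEM
  cy4 -> i6 (ld) no-port MEM/MEM
  cy5 -> i7 (st) no-port MEM/MEM
  cy6 -> i8 (ld) RAW+WAW r2
  cy7 -> i9 (xor) tail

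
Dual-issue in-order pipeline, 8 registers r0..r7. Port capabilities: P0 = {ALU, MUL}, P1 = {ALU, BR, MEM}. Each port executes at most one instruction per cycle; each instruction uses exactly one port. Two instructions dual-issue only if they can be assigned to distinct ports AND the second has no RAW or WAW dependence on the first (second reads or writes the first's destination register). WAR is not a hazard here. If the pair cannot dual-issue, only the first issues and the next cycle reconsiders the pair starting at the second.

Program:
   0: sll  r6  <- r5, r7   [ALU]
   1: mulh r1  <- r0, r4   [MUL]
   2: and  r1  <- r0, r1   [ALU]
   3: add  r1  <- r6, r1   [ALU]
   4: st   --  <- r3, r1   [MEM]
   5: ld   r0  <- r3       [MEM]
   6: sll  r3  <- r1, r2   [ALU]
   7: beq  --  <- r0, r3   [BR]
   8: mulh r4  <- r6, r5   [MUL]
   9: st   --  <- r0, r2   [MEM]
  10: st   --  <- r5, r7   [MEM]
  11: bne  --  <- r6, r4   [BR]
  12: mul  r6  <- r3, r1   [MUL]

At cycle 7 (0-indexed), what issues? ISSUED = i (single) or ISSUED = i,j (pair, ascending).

0. sll.ALU/mulh.MUL @i0+i1  | dual
1. and.ALU @i2  | RAW+WAW r1
2. add.ALU @i3  | RAW r1
3. st.MEM @i4  | no-port MEM/MEM
4. ld.MEM/sll.ALU @i5+i6  | dual
5. beq.BR/mulh.MUL @i7+i8  | dual
6. st.MEM @i9  | no-port MEM/MEM
7. st.MEM @i10  | no-port MEM/BR
8. bne.BR/mul.MUL @i11+i12  | dual

ISSUED = 10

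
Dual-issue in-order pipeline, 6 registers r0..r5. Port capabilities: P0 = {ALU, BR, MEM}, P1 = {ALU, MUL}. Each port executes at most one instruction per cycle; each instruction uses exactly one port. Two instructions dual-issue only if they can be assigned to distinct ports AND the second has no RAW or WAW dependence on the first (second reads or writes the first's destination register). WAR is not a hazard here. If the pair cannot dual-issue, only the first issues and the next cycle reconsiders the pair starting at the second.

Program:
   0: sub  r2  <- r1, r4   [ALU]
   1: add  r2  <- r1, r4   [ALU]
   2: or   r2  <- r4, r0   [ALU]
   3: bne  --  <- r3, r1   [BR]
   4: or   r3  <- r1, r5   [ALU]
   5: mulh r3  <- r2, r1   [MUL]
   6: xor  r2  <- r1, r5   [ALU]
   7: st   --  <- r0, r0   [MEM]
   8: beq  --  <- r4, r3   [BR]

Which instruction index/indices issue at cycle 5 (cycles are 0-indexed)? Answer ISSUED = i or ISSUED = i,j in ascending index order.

ISSUED = 7

0. sub.ALU @i0  | WAW r2
1. add.ALU @i1  | WAW r2
2. or.ALU bne.BR @i2&i3  | 2-wide
3. or.ALU @i4  | WAW r3
4. mulh.MUL xor.ALU @i5&i6  | 2-wide
5. st.MEM @i7  | no-port MEM/BR
6. beq.BR @i8  | tail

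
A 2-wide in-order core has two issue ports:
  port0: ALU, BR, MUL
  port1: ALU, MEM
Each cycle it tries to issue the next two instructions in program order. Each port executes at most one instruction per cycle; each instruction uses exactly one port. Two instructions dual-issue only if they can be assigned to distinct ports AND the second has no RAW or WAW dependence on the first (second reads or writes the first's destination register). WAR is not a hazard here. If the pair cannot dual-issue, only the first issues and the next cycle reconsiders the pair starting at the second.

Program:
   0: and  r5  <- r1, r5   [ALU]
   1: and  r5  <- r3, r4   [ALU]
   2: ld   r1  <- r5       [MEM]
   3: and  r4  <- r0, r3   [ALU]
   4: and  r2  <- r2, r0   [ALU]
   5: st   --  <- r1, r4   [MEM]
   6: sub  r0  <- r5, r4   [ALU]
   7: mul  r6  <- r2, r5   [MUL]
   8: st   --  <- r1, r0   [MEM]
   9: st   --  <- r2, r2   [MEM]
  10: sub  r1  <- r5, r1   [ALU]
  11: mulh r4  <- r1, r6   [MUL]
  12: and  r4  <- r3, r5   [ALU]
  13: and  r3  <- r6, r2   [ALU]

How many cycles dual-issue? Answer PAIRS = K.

PAIRS = 5

[0] i0  and.ALU  -- WAW r5
[1] i1  and.ALU  -- RAW r5
[2] i2/i3  ld.MEM+and.ALU  -- pair
[3] i4/i5  and.ALU+st.MEM  -- pair
[4] i6/i7  sub.ALU+mul.MUL  -- pair
[5] i8  st.MEM  -- no-port MEM/MEM
[6] i9/i10  st.MEM+sub.ALU  -- pair
[7] i11  mulh.MUL  -- WAW r4
[8] i12/i13  and.ALU+and.ALU  -- pair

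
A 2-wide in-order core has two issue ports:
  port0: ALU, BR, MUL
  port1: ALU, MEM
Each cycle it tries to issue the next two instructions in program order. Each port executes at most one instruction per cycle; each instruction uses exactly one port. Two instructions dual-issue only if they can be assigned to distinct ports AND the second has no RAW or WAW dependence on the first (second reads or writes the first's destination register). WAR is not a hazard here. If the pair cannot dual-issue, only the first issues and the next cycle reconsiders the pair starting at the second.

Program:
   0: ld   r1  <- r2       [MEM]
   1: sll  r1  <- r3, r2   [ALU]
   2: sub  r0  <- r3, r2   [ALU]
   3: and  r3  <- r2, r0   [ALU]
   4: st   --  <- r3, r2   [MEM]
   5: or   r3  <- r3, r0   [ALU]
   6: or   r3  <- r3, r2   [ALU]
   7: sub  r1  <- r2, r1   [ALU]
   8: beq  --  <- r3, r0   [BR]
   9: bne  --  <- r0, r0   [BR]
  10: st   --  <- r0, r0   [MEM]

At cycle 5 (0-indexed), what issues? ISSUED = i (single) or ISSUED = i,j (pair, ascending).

t=0 i0:ld ; WAW r1
t=1 i1,i2:sll/sub ; dual
t=2 i3:and ; RAW r3
t=3 i4,i5:st/or ; dual
t=4 i6,i7:or/sub ; dual
t=5 i8:beq ; no-port BR/BR
t=6 i9,i10:bne/st ; dual

ISSUED = 8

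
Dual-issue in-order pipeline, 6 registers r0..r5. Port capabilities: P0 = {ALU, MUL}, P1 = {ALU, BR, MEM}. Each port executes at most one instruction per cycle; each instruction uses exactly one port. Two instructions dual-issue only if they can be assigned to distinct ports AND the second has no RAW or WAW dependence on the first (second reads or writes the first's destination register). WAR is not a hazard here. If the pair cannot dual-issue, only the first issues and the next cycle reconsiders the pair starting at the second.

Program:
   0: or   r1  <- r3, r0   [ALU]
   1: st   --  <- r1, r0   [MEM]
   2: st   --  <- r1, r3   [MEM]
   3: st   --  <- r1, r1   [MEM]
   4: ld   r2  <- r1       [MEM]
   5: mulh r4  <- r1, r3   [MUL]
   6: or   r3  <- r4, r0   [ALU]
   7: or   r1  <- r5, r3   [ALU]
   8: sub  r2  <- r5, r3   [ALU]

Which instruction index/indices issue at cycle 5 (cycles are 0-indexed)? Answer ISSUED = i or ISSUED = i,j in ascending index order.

ISSUED = 6

c0: i0 or.ALU  RAW r1
c1: i1 st.MEM  no-port MEM/MEM
c2: i2 st.MEM  no-port MEM/MEM
c3: i3 st.MEM  no-port MEM/MEM
c4: i4&i5 ld.MEM+mulh.MUL  2-wide
c5: i6 or.ALU  RAW r3
c6: i7&i8 or.ALU+sub.ALU  2-wide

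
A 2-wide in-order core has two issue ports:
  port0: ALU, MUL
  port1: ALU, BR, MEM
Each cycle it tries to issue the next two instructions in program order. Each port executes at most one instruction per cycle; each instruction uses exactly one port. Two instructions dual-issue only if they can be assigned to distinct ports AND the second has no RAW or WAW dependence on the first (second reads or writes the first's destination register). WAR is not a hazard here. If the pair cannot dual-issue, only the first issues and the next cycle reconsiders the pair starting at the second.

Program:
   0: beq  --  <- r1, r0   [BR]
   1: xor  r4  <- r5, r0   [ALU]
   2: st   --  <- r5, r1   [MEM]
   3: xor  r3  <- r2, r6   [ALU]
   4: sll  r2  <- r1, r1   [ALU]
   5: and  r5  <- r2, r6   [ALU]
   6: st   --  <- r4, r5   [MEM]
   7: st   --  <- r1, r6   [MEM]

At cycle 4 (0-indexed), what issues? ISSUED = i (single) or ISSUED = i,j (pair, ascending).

ISSUED = 6

t=0 i0&i1:beq.BR xor.ALU ; pair
t=1 i2&i3:st.MEM xor.ALU ; pair
t=2 i4:sll.ALU ; RAW r2
t=3 i5:and.ALU ; RAW r5
t=4 i6:st.MEM ; no-port MEM/MEM
t=5 i7:st.MEM ; tail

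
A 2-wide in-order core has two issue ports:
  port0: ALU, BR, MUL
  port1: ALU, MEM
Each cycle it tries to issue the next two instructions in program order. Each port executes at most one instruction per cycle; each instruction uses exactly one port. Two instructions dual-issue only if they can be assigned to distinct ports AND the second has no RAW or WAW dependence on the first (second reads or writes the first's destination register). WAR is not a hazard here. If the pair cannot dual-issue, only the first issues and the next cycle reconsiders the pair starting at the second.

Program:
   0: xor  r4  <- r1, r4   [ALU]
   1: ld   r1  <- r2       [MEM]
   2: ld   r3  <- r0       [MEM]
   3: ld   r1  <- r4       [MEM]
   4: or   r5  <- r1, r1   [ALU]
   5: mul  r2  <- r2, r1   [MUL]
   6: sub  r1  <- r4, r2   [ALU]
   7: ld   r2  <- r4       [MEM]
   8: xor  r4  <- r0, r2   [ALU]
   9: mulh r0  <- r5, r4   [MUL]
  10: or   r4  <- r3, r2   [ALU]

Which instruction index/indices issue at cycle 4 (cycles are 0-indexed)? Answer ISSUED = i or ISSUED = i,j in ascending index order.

ISSUED = 6,7

  cy0 -> i0+i1 (xor/ld) 2-wide
  cy1 -> i2 (ld) no-port MEM/MEM
  cy2 -> i3 (ld) RAW r1
  cy3 -> i4+i5 (or/mul) 2-wide
  cy4 -> i6+i7 (sub/ld) 2-wide
  cy5 -> i8 (xor) RAW r4
  cy6 -> i9+i10 (mulh/or) 2-wide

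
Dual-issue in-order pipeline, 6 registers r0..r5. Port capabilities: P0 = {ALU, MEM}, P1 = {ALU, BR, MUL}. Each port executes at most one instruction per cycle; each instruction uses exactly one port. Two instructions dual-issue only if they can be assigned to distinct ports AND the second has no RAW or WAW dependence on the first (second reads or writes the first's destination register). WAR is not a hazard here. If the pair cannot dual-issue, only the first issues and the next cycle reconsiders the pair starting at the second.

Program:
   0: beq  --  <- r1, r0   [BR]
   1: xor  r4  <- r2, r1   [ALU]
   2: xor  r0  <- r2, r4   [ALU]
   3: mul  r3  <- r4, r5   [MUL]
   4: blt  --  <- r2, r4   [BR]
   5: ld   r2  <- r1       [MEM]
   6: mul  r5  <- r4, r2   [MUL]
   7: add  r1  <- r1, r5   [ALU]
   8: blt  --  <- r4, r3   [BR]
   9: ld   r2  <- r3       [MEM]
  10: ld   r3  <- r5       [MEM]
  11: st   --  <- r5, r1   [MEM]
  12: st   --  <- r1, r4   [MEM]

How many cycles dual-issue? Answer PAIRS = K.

[0] i0/i1  beq/xor  -- pair
[1] i2/i3  xor/mul  -- pair
[2] i4/i5  blt/ld  -- pair
[3] i6  mul  -- RAW r5
[4] i7/i8  add/blt  -- pair
[5] i9  ld  -- no-port MEM/MEM
[6] i10  ld  -- no-port MEM/MEM
[7] i11  st  -- no-port MEM/MEM
[8] i12  st  -- tail

PAIRS = 4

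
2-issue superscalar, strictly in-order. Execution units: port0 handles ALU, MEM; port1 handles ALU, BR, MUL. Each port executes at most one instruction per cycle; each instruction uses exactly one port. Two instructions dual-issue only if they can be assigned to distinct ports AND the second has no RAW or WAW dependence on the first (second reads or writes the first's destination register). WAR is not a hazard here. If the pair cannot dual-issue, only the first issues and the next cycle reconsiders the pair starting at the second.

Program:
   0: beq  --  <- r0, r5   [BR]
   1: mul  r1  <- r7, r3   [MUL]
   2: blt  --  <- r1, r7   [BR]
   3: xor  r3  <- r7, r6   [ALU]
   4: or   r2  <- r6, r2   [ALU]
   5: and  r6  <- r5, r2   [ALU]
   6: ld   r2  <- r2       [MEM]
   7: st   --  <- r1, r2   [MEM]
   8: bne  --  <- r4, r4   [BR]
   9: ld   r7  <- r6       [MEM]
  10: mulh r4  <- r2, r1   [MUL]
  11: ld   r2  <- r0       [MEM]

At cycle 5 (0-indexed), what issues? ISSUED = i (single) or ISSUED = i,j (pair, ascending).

ISSUED = 7,8

0. beq.BR @i0  | no-port BR/MUL
1. mul.MUL @i1  | no-port MUL/BR
2. blt.BR+xor.ALU @i2&i3  | pair
3. or.ALU @i4  | RAW r2
4. and.ALU+ld.MEM @i5&i6  | pair
5. st.MEM+bne.BR @i7&i8  | pair
6. ld.MEM+mulh.MUL @i9&i10  | pair
7. ld.MEM @i11  | tail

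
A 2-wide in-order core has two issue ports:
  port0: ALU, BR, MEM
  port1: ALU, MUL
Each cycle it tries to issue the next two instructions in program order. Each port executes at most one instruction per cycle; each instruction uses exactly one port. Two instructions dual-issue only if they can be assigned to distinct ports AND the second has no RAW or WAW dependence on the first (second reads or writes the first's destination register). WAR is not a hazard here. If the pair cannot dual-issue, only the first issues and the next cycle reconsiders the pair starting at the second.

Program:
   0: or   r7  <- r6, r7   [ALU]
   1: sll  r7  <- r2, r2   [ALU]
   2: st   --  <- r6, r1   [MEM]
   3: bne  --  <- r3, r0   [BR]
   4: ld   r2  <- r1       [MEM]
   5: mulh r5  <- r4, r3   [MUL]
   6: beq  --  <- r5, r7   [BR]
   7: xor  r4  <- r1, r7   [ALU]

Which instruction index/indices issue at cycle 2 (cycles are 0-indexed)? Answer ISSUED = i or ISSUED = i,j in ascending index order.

#0 head=0: or.ALU i0 WAW r7
#1 head=1: sll.ALU/st.MEM i1,i2 2-wide
#2 head=3: bne.BR i3 no-port BR/MEM
#3 head=4: ld.MEM/mulh.MUL i4,i5 2-wide
#4 head=6: beq.BR/xor.ALU i6,i7 2-wide

ISSUED = 3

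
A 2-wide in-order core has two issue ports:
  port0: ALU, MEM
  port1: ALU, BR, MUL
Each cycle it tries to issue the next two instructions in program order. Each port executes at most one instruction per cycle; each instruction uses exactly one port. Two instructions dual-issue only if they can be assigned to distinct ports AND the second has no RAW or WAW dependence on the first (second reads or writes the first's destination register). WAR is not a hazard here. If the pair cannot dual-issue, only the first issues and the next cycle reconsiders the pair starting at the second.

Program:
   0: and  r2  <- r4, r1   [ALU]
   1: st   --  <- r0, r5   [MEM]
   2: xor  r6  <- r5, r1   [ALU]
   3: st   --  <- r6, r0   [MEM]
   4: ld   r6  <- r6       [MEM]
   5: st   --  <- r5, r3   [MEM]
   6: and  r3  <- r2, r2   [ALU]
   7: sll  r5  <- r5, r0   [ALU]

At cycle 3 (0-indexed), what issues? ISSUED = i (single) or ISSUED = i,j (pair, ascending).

  cy0 -> i0&i1 (and.ALU+st.MEM) dual
  cy1 -> i2 (xor.ALU) RAW r6
  cy2 -> i3 (st.MEM) no-port MEM/MEM
  cy3 -> i4 (ld.MEM) no-port MEM/MEM
  cy4 -> i5&i6 (st.MEM+and.ALU) dual
  cy5 -> i7 (sll.ALU) tail

ISSUED = 4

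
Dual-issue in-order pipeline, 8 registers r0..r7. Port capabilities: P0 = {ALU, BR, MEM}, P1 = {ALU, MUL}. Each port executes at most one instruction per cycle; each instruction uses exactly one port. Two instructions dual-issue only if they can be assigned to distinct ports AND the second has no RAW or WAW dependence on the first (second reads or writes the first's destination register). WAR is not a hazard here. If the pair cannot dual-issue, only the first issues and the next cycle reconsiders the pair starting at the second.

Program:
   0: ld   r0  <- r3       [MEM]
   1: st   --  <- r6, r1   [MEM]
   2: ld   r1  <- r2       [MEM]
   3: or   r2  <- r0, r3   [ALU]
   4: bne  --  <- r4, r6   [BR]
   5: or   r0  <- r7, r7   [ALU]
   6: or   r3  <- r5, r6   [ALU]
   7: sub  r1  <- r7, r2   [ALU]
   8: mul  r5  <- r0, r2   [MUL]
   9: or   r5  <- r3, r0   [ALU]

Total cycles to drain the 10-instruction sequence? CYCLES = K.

CYCLES = 7

[0] i0  ld  -- no-port MEM/MEM
[1] i1  st  -- no-port MEM/MEM
[2] i2,i3  ld;or  -- pair
[3] i4,i5  bne;or  -- pair
[4] i6,i7  or;sub  -- pair
[5] i8  mul  -- WAW r5
[6] i9  or  -- tail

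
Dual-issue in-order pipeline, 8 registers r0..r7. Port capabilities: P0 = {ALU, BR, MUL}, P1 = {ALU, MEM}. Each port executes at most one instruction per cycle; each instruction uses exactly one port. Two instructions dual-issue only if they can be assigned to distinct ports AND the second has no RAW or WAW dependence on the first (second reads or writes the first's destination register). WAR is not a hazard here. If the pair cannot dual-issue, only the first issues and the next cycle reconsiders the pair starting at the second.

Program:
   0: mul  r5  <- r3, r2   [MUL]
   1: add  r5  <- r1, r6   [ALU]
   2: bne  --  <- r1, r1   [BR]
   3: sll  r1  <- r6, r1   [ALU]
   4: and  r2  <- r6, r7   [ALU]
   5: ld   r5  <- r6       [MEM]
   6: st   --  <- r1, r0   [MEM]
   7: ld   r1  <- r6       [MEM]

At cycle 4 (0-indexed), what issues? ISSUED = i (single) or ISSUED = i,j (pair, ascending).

ISSUED = 6

#0 head=0: mul.MUL i0 WAW r5
#1 head=1: add.ALU bne.BR i1&i2 dual
#2 head=3: sll.ALU and.ALU i3&i4 dual
#3 head=5: ld.MEM i5 no-port MEM/MEM
#4 head=6: st.MEM i6 no-port MEM/MEM
#5 head=7: ld.MEM i7 tail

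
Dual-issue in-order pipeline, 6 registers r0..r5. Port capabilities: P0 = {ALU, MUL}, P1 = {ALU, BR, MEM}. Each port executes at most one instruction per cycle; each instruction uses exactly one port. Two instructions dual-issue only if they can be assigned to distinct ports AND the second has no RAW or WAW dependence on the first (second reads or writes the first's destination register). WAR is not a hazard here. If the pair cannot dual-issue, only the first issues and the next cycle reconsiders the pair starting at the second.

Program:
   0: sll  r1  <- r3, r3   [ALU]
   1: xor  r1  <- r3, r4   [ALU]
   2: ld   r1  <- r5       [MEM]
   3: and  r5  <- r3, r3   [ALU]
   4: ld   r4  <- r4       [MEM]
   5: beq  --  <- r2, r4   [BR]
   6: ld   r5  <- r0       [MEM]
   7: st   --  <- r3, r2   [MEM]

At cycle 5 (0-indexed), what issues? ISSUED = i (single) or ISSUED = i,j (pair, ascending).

ISSUED = 6

c0: i0 sll.ALU  WAW r1
c1: i1 xor.ALU  WAW r1
c2: i2/i3 ld.MEM+and.ALU  dual
c3: i4 ld.MEM  no-port MEM/BR
c4: i5 beq.BR  no-port BR/MEM
c5: i6 ld.MEM  no-port MEM/MEM
c6: i7 st.MEM  tail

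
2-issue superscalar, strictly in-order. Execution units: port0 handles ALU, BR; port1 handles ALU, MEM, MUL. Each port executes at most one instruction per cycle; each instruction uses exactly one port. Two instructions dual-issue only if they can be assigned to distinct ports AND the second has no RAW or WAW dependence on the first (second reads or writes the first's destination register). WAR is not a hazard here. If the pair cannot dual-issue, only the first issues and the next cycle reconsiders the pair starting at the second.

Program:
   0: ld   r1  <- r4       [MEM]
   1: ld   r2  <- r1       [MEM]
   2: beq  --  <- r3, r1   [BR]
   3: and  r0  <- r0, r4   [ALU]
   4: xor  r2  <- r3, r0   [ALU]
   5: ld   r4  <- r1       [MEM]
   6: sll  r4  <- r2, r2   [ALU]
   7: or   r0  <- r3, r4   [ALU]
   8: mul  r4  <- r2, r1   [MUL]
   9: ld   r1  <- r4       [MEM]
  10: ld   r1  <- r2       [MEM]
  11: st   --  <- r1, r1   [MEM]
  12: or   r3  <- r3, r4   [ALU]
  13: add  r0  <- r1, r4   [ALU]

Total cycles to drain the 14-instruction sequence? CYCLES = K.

CYCLES = 10

0. ld.MEM @i0  | no-port MEM/MEM
1. ld.MEM+beq.BR @i1/i2  | 2-wide
2. and.ALU @i3  | RAW r0
3. xor.ALU+ld.MEM @i4/i5  | 2-wide
4. sll.ALU @i6  | RAW r4
5. or.ALU+mul.MUL @i7/i8  | 2-wide
6. ld.MEM @i9  | no-port MEM/MEM
7. ld.MEM @i10  | no-port MEM/MEM
8. st.MEM+or.ALU @i11/i12  | 2-wide
9. add.ALU @i13  | tail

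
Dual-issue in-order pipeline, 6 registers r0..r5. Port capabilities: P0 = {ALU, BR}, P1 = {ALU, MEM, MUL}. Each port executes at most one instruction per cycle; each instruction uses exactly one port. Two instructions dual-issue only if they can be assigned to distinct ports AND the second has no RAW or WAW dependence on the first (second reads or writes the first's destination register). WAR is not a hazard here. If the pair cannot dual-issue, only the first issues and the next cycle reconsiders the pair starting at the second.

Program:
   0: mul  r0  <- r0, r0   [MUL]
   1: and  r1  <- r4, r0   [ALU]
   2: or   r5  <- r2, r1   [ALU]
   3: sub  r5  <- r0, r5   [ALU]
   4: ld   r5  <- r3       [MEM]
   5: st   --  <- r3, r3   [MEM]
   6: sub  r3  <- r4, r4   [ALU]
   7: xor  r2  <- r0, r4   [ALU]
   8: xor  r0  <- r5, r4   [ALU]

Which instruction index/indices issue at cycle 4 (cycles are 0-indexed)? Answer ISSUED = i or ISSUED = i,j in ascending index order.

ISSUED = 4

t=0 i0:mul ; RAW r0
t=1 i1:and ; RAW r1
t=2 i2:or ; RAW+WAW r5
t=3 i3:sub ; WAW r5
t=4 i4:ld ; no-port MEM/MEM
t=5 i5/i6:st sub ; dual
t=6 i7/i8:xor xor ; dual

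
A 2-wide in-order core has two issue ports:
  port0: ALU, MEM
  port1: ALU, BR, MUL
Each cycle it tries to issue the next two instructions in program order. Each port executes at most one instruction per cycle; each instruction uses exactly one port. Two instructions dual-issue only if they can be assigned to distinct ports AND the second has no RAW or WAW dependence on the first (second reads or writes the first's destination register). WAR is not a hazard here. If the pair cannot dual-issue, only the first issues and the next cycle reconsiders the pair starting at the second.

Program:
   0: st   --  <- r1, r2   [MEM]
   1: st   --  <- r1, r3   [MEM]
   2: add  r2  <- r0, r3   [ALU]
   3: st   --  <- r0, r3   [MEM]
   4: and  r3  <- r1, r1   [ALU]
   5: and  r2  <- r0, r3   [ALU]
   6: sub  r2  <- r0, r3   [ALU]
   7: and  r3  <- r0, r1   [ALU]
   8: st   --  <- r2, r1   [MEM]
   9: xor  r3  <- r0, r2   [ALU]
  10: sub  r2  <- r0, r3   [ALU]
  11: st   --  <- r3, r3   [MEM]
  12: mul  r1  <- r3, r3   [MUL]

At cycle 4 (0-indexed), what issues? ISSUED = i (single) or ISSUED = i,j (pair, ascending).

ISSUED = 6,7

t=0 i0:st ; no-port MEM/MEM
t=1 i1/i2:st;add ; pair
t=2 i3/i4:st;and ; pair
t=3 i5:and ; WAW r2
t=4 i6/i7:sub;and ; pair
t=5 i8/i9:st;xor ; pair
t=6 i10/i11:sub;st ; pair
t=7 i12:mul ; tail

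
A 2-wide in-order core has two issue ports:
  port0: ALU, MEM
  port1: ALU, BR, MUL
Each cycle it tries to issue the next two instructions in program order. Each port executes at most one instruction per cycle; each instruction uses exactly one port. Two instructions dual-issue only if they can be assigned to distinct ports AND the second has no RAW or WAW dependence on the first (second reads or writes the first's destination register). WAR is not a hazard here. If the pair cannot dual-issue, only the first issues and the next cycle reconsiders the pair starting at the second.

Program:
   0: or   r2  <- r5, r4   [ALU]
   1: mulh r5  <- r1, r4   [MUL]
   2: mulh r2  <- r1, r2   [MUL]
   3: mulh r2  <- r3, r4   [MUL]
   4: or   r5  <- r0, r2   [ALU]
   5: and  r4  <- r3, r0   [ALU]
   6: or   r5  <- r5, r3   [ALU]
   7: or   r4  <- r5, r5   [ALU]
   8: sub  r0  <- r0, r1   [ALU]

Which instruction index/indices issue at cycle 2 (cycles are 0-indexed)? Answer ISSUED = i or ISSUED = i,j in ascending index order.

ISSUED = 3

[0] i0&i1  or.ALU mulh.MUL  -- 2-wide
[1] i2  mulh.MUL  -- no-port MUL/MUL
[2] i3  mulh.MUL  -- RAW r2
[3] i4&i5  or.ALU and.ALU  -- 2-wide
[4] i6  or.ALU  -- RAW r5
[5] i7&i8  or.ALU sub.ALU  -- 2-wide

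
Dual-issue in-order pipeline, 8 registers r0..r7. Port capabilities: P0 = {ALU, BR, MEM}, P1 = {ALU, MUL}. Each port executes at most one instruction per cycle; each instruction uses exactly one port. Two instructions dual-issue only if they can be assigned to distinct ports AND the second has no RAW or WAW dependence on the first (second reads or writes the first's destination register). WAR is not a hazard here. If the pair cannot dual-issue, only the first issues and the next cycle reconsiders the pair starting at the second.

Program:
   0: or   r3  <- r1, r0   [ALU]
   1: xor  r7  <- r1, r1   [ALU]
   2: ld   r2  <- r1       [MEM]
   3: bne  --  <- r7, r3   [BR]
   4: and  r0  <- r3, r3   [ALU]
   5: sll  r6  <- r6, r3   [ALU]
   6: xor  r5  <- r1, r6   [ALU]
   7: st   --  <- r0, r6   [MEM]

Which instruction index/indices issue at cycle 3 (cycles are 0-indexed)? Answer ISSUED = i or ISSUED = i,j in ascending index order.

ISSUED = 5

c0: i0/i1 or+xor  pair
c1: i2 ld  no-port MEM/BR
c2: i3/i4 bne+and  pair
c3: i5 sll  RAW r6
c4: i6/i7 xor+st  pair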